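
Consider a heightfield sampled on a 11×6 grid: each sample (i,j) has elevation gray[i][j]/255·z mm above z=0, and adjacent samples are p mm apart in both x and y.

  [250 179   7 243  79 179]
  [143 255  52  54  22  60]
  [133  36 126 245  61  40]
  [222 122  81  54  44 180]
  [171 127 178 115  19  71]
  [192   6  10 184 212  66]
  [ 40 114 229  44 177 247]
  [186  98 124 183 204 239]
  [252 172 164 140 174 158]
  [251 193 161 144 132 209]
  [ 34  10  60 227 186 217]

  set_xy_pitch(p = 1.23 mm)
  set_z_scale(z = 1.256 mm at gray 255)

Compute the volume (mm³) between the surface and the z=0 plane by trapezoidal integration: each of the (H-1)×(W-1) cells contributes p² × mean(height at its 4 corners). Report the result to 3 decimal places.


height_mm = gray/255 × 1.256; cell vol = 1.23² × mean(4 corners)
unit = 1.23² × 1.256 / (4×255) = 0.00186294 mm³ per gray-sum
row 0: Σ corner-gray over 5 cells = 2414  → 4.4971
row 1: Σ corner-gray over 5 cells = 2078  → 3.8712
row 2: Σ corner-gray over 5 cells = 2113  → 3.9364
row 3: Σ corner-gray over 5 cells = 2124  → 3.9569
row 4: Σ corner-gray over 5 cells = 2202  → 4.1022
row 5: Σ corner-gray over 5 cells = 2497  → 4.6518
row 6: Σ corner-gray over 5 cells = 3058  → 5.6969
row 7: Σ corner-gray over 5 cells = 3353  → 6.2464
row 8: Σ corner-gray over 5 cells = 3430  → 6.3899
row 9: Σ corner-gray over 5 cells = 2937  → 5.4715
Σ rows: total corner-gray = 26206  → 48.8203 mm³

48.820


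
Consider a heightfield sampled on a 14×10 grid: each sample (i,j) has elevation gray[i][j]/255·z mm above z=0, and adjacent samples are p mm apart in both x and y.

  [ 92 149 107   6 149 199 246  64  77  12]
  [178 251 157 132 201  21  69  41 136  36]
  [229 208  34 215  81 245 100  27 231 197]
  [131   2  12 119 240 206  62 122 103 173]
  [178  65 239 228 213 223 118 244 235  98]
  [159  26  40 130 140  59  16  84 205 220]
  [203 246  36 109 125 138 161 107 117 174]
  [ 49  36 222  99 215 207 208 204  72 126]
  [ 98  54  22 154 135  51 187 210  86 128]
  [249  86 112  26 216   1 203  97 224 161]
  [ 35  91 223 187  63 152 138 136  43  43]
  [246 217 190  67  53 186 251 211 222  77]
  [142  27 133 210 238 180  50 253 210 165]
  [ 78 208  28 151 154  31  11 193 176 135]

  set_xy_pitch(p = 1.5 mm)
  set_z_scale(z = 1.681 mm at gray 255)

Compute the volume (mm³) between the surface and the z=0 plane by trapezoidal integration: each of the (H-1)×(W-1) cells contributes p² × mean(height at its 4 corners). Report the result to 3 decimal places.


height_mm = gray/255 × 1.681; cell vol = 1.5² × mean(4 corners)
unit = 1.5² × 1.681 / (4×255) = 0.00370809 mm³ per gray-sum
row 0: Σ corner-gray over 9 cells = 4328  → 16.0486
row 1: Σ corner-gray over 9 cells = 4938  → 18.3105
row 2: Σ corner-gray over 9 cells = 4744  → 17.5912
row 3: Σ corner-gray over 9 cells = 5442  → 20.1794
row 4: Σ corner-gray over 9 cells = 5185  → 19.2264
row 5: Σ corner-gray over 9 cells = 4234  → 15.7000
row 6: Σ corner-gray over 9 cells = 5156  → 19.1189
row 7: Σ corner-gray over 9 cells = 4725  → 17.5207
row 8: Σ corner-gray over 9 cells = 4364  → 16.1821
row 9: Σ corner-gray over 9 cells = 4484  → 16.6271
row 10: Σ corner-gray over 9 cells = 5261  → 19.5083
row 11: Σ corner-gray over 9 cells = 6026  → 22.3449
row 12: Σ corner-gray over 9 cells = 5026  → 18.6369
Σ rows: total corner-gray = 63913  → 236.9950 mm³

236.995


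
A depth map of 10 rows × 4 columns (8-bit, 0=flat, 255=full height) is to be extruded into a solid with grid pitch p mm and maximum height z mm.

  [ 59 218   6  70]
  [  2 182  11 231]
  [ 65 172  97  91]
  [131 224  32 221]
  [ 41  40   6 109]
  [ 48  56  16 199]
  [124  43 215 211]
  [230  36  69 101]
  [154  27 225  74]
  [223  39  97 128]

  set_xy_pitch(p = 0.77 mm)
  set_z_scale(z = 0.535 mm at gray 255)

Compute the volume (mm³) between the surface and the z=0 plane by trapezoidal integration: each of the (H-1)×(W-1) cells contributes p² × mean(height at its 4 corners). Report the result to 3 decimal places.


3.442

height_mm = gray/255 × 0.535; cell vol = 0.77² × mean(4 corners)
unit = 0.77² × 0.535 / (4×255) = 0.000310982 mm³ per gray-sum
row 0: Σ corner-gray over 3 cells = 1196  → 0.3719
row 1: Σ corner-gray over 3 cells = 1313  → 0.4083
row 2: Σ corner-gray over 3 cells = 1558  → 0.4845
row 3: Σ corner-gray over 3 cells = 1106  → 0.3439
row 4: Σ corner-gray over 3 cells = 633  → 0.1969
row 5: Σ corner-gray over 3 cells = 1242  → 0.3862
row 6: Σ corner-gray over 3 cells = 1392  → 0.4329
row 7: Σ corner-gray over 3 cells = 1273  → 0.3959
row 8: Σ corner-gray over 3 cells = 1355  → 0.4214
Σ rows: total corner-gray = 11068  → 3.4419 mm³


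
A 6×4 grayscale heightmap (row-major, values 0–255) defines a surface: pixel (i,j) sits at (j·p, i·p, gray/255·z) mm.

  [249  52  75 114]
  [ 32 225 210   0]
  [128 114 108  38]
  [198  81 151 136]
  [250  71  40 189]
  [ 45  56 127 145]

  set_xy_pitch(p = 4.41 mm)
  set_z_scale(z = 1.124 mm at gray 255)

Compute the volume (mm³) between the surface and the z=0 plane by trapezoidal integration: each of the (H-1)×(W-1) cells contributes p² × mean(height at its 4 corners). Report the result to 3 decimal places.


152.482

height_mm = gray/255 × 1.124; cell vol = 4.41² × mean(4 corners)
unit = 4.41² × 1.124 / (4×255) = 0.021431 mm³ per gray-sum
row 0: Σ corner-gray over 3 cells = 1519  → 32.5538
row 1: Σ corner-gray over 3 cells = 1512  → 32.4037
row 2: Σ corner-gray over 3 cells = 1408  → 30.1749
row 3: Σ corner-gray over 3 cells = 1459  → 31.2679
row 4: Σ corner-gray over 3 cells = 1217  → 26.0816
Σ rows: total corner-gray = 7115  → 152.4819 mm³


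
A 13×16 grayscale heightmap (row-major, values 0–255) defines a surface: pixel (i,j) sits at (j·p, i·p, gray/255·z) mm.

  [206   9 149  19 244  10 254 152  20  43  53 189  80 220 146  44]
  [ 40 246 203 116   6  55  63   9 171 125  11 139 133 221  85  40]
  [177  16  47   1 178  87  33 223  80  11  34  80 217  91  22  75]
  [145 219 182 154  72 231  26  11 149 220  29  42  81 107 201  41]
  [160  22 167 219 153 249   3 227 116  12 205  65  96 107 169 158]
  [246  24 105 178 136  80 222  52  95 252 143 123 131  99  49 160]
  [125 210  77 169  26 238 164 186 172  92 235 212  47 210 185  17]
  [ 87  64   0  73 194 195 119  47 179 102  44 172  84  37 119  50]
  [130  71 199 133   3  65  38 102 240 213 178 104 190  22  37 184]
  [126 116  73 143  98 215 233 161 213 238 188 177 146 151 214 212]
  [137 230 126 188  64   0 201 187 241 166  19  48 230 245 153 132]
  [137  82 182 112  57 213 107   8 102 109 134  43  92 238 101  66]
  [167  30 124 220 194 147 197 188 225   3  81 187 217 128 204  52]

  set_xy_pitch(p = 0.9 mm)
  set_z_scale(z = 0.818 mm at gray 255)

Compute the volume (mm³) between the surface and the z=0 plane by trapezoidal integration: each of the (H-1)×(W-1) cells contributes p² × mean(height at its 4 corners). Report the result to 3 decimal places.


height_mm = gray/255 × 0.818; cell vol = 0.9² × mean(4 corners)
unit = 0.9² × 0.818 / (4×255) = 0.000649588 mm³ per gray-sum
row 0: Σ corner-gray over 15 cells = 6672  → 4.3341
row 1: Σ corner-gray over 15 cells = 5738  → 3.7273
row 2: Σ corner-gray over 15 cells = 6126  → 3.9794
row 3: Σ corner-gray over 15 cells = 7572  → 4.9187
row 4: Σ corner-gray over 15 cells = 7722  → 5.0161
row 5: Σ corner-gray over 15 cells = 8372  → 5.4384
row 6: Σ corner-gray over 15 cells = 7583  → 4.9258
row 7: Σ corner-gray over 15 cells = 6499  → 4.2217
row 8: Σ corner-gray over 15 cells = 8574  → 5.5696
row 9: Σ corner-gray over 15 cells = 9535  → 6.1938
row 10: Σ corner-gray over 15 cells = 7828  → 5.0850
row 11: Σ corner-gray over 15 cells = 7872  → 5.1136
Σ rows: total corner-gray = 90093  → 58.5234 mm³

58.523


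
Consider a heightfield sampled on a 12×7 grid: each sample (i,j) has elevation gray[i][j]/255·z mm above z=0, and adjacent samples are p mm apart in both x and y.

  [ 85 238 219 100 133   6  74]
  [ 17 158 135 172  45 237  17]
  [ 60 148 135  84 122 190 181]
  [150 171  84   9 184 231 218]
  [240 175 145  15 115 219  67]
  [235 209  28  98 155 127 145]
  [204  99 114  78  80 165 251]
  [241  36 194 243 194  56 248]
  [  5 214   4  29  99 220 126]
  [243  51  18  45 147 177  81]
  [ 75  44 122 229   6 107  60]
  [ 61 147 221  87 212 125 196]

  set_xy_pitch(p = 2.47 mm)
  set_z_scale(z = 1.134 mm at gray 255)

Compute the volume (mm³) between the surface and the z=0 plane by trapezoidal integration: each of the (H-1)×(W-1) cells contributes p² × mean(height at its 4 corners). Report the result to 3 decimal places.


229.040

height_mm = gray/255 × 1.134; cell vol = 2.47² × mean(4 corners)
unit = 2.47² × 1.134 / (4×255) = 0.00678277 mm³ per gray-sum
row 0: Σ corner-gray over 6 cells = 3079  → 20.8841
row 1: Σ corner-gray over 6 cells = 3127  → 21.2097
row 2: Σ corner-gray over 6 cells = 3325  → 22.5527
row 3: Σ corner-gray over 6 cells = 3371  → 22.8647
row 4: Σ corner-gray over 6 cells = 3259  → 22.1050
row 5: Σ corner-gray over 6 cells = 3141  → 21.3047
row 6: Σ corner-gray over 6 cells = 3462  → 23.4819
row 7: Σ corner-gray over 6 cells = 3198  → 21.6913
row 8: Σ corner-gray over 6 cells = 2463  → 16.7060
row 9: Σ corner-gray over 6 cells = 2351  → 15.9463
row 10: Σ corner-gray over 6 cells = 2992  → 20.2940
Σ rows: total corner-gray = 33768  → 229.0404 mm³


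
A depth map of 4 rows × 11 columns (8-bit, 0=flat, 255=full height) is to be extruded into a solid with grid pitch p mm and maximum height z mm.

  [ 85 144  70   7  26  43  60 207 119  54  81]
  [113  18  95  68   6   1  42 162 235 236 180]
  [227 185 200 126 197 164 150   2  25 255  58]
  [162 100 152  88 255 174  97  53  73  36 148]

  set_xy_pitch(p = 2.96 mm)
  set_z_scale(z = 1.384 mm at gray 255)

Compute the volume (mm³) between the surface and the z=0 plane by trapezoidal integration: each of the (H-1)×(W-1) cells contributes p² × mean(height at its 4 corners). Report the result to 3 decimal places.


height_mm = gray/255 × 1.384; cell vol = 2.96² × mean(4 corners)
unit = 2.96² × 1.384 / (4×255) = 0.0118883 mm³ per gray-sum
row 0: Σ corner-gray over 10 cells = 3645  → 43.3328
row 1: Σ corner-gray over 10 cells = 4912  → 58.3953
row 2: Σ corner-gray over 10 cells = 5259  → 62.5205
Σ rows: total corner-gray = 13816  → 164.2486 mm³

164.249


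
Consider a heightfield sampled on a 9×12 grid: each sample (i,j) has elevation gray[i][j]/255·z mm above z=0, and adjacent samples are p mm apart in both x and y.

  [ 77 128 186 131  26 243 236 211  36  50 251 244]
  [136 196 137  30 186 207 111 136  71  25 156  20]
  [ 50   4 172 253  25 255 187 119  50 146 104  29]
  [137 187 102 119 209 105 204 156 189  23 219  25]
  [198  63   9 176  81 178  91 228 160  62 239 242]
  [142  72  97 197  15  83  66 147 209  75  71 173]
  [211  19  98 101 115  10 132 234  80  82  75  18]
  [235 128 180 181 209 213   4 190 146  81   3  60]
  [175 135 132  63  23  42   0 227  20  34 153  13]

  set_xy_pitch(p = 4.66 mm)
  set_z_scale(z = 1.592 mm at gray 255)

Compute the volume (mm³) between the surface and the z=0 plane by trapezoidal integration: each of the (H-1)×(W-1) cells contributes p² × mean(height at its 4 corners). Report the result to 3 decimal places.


height_mm = gray/255 × 1.592; cell vol = 4.66² × mean(4 corners)
unit = 4.66² × 1.592 / (4×255) = 0.0338934 mm³ per gray-sum
row 0: Σ corner-gray over 11 cells = 5983  → 202.7840
row 1: Σ corner-gray over 11 cells = 5375  → 182.1769
row 2: Σ corner-gray over 11 cells = 5897  → 199.8692
row 3: Σ corner-gray over 11 cells = 6202  → 210.2067
row 4: Σ corner-gray over 11 cells = 5393  → 182.7869
row 5: Σ corner-gray over 11 cells = 4500  → 152.5202
row 6: Σ corner-gray over 11 cells = 5086  → 172.3817
row 7: Σ corner-gray over 11 cells = 4811  → 163.0610
Σ rows: total corner-gray = 43247  → 1465.7865 mm³

1465.786


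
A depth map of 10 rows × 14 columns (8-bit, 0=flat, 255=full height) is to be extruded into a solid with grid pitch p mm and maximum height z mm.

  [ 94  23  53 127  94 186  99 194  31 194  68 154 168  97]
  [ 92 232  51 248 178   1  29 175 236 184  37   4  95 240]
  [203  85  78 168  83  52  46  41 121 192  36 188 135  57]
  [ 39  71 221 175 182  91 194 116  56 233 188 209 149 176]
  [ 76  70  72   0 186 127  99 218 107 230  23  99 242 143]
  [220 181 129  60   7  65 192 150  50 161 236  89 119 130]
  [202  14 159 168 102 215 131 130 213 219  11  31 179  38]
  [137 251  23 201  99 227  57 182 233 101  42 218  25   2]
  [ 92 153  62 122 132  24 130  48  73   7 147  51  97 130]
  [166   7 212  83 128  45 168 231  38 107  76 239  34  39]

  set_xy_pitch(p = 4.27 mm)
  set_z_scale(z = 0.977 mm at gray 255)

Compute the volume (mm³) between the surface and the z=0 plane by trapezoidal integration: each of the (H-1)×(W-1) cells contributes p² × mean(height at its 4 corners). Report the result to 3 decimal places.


994.485

height_mm = gray/255 × 0.977; cell vol = 4.27² × mean(4 corners)
unit = 4.27² × 0.977 / (4×255) = 0.0174643 mm³ per gray-sum
row 0: Σ corner-gray over 13 cells = 6245  → 109.0643
row 1: Σ corner-gray over 13 cells = 5982  → 104.4712
row 2: Σ corner-gray over 13 cells = 6695  → 116.9232
row 3: Σ corner-gray over 13 cells = 7150  → 124.8694
row 4: Σ corner-gray over 13 cells = 6393  → 111.6490
row 5: Σ corner-gray over 13 cells = 6612  → 115.4737
row 6: Σ corner-gray over 13 cells = 6841  → 119.4730
row 7: Σ corner-gray over 13 cells = 5771  → 100.7862
row 8: Σ corner-gray over 13 cells = 5255  → 91.7747
Σ rows: total corner-gray = 56944  → 994.4847 mm³


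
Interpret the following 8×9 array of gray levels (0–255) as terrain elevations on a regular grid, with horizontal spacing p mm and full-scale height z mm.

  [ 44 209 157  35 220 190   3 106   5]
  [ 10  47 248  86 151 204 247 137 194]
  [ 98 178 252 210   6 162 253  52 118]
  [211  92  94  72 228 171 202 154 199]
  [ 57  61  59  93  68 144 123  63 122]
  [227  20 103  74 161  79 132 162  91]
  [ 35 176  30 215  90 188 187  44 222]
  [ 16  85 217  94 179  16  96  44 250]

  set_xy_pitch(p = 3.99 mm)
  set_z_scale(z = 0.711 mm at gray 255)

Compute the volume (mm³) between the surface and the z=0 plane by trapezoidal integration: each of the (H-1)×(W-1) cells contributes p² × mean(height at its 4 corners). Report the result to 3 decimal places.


320.233

height_mm = gray/255 × 0.711; cell vol = 3.99² × mean(4 corners)
unit = 3.99² × 0.711 / (4×255) = 0.0110972 mm³ per gray-sum
row 0: Σ corner-gray over 8 cells = 4333  → 48.0844
row 1: Σ corner-gray over 8 cells = 4886  → 54.2211
row 2: Σ corner-gray over 8 cells = 4878  → 54.1324
row 3: Σ corner-gray over 8 cells = 3837  → 42.5801
row 4: Σ corner-gray over 8 cells = 3181  → 35.3003
row 5: Σ corner-gray over 8 cells = 3897  → 43.2460
row 6: Σ corner-gray over 8 cells = 3845  → 42.6689
Σ rows: total corner-gray = 28857  → 320.2332 mm³


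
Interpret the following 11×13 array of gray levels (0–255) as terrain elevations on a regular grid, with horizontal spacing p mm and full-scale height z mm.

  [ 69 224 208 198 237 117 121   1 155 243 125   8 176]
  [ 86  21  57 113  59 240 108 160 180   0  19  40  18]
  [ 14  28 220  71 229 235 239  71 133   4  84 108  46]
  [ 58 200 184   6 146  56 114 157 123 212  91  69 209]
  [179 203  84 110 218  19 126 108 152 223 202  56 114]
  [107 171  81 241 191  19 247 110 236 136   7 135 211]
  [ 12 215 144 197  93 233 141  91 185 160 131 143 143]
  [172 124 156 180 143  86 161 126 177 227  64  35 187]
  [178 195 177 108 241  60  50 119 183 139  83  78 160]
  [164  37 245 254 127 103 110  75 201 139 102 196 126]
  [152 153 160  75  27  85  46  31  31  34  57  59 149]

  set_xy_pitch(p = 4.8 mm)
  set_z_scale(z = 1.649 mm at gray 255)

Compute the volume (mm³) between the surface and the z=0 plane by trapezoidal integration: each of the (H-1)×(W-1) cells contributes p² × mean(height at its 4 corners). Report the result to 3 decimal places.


2311.164

height_mm = gray/255 × 1.649; cell vol = 4.8² × mean(4 corners)
unit = 4.8² × 1.649 / (4×255) = 0.037248 mm³ per gray-sum
row 0: Σ corner-gray over 12 cells = 5617  → 209.2220
row 1: Σ corner-gray over 12 cells = 5002  → 186.3145
row 2: Σ corner-gray over 12 cells = 5887  → 219.2790
row 3: Σ corner-gray over 12 cells = 6278  → 233.8429
row 4: Σ corner-gray over 12 cells = 6761  → 251.8337
row 5: Σ corner-gray over 12 cells = 7087  → 263.9766
row 6: Σ corner-gray over 12 cells = 6938  → 258.4266
row 7: Σ corner-gray over 12 cells = 6521  → 242.8942
row 8: Σ corner-gray over 12 cells = 6672  → 248.5187
row 9: Σ corner-gray over 12 cells = 5285  → 196.8557
Σ rows: total corner-gray = 62048  → 2311.1639 mm³


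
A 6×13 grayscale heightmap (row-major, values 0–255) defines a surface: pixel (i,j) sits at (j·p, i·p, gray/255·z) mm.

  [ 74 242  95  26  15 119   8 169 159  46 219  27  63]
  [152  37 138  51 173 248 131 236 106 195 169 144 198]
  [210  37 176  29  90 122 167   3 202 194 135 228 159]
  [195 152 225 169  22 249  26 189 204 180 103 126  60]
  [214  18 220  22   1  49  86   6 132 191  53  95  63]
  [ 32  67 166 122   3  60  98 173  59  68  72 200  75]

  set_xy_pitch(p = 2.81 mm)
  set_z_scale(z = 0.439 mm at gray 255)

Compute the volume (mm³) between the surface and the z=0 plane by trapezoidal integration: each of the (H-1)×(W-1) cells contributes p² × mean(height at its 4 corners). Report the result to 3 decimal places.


height_mm = gray/255 × 0.439; cell vol = 2.81² × mean(4 corners)
unit = 2.81² × 0.439 / (4×255) = 0.00339842 mm³ per gray-sum
row 0: Σ corner-gray over 12 cells = 5993  → 20.3667
row 1: Σ corner-gray over 12 cells = 6741  → 22.9087
row 2: Σ corner-gray over 12 cells = 6680  → 22.7014
row 3: Σ corner-gray over 12 cells = 5568  → 18.9224
row 4: Σ corner-gray over 12 cells = 4306  → 14.6336
Σ rows: total corner-gray = 29288  → 99.5329 mm³

99.533


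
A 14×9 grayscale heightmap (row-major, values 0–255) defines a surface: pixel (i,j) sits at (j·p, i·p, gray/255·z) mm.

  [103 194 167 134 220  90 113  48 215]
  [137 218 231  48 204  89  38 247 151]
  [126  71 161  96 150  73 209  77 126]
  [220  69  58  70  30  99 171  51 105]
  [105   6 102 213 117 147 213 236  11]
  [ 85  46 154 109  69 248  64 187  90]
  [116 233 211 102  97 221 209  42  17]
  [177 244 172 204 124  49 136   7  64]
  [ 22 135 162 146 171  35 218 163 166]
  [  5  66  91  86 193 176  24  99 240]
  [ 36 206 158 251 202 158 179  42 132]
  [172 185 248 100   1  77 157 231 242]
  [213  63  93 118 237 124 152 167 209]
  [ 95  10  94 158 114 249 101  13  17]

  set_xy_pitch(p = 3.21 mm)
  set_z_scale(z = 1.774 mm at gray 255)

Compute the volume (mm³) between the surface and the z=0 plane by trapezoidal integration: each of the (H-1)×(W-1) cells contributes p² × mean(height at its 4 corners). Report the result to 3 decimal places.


height_mm = gray/255 × 1.774; cell vol = 3.21² × mean(4 corners)
unit = 3.21² × 1.774 / (4×255) = 0.0179211 mm³ per gray-sum
row 0: Σ corner-gray over 8 cells = 4688  → 84.0139
row 1: Σ corner-gray over 8 cells = 4364  → 78.2075
row 2: Σ corner-gray over 8 cells = 3347  → 59.9818
row 3: Σ corner-gray over 8 cells = 3605  → 64.6054
row 4: Σ corner-gray over 8 cells = 4113  → 73.7093
row 5: Σ corner-gray over 8 cells = 4292  → 76.9172
row 6: Σ corner-gray over 8 cells = 4476  → 80.2146
row 7: Σ corner-gray over 8 cells = 4361  → 78.1537
row 8: Σ corner-gray over 8 cells = 3963  → 71.0211
row 9: Σ corner-gray over 8 cells = 4275  → 76.6125
row 10: Σ corner-gray over 8 cells = 4972  → 89.1035
row 11: Σ corner-gray over 8 cells = 4742  → 84.9816
row 12: Σ corner-gray over 8 cells = 3920  → 70.2505
Σ rows: total corner-gray = 55118  → 987.7726 mm³

987.773


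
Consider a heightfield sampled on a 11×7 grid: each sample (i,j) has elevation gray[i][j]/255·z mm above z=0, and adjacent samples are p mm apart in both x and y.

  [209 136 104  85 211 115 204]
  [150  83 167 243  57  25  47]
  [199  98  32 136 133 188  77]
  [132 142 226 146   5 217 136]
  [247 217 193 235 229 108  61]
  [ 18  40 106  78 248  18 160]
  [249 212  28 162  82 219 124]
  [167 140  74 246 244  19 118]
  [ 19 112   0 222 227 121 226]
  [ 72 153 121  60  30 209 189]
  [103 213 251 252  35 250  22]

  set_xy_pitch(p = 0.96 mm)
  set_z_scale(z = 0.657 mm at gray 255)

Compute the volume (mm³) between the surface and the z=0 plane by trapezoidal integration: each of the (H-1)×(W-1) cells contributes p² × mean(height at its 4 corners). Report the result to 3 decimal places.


19.487

height_mm = gray/255 × 0.657; cell vol = 0.96² × mean(4 corners)
unit = 0.96² × 0.657 / (4×255) = 0.000593619 mm³ per gray-sum
row 0: Σ corner-gray over 6 cells = 3062  → 1.8177
row 1: Σ corner-gray over 6 cells = 2797  → 1.6604
row 2: Σ corner-gray over 6 cells = 3190  → 1.8936
row 3: Σ corner-gray over 6 cells = 4012  → 2.3816
row 4: Σ corner-gray over 6 cells = 3430  → 2.0361
row 5: Σ corner-gray over 6 cells = 2937  → 1.7435
row 6: Σ corner-gray over 6 cells = 3510  → 2.0836
row 7: Σ corner-gray over 6 cells = 3340  → 1.9827
row 8: Σ corner-gray over 6 cells = 3016  → 1.7904
row 9: Σ corner-gray over 6 cells = 3534  → 2.0978
Σ rows: total corner-gray = 32828  → 19.4873 mm³


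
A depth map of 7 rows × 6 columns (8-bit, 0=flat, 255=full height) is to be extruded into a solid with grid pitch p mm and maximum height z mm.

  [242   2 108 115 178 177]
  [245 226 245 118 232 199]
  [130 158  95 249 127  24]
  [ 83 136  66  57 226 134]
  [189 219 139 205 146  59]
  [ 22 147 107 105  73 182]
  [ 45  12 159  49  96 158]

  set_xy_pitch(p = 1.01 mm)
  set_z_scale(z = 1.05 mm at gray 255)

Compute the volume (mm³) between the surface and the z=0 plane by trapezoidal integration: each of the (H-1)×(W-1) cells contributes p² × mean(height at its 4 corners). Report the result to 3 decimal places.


height_mm = gray/255 × 1.05; cell vol = 1.01² × mean(4 corners)
unit = 1.01² × 1.05 / (4×255) = 0.0010501 mm³ per gray-sum
row 0: Σ corner-gray over 5 cells = 3311  → 3.4769
row 1: Σ corner-gray over 5 cells = 3498  → 3.6733
row 2: Σ corner-gray over 5 cells = 2599  → 2.7292
row 3: Σ corner-gray over 5 cells = 2853  → 2.9959
row 4: Σ corner-gray over 5 cells = 2734  → 2.8710
row 5: Σ corner-gray over 5 cells = 1903  → 1.9983
Σ rows: total corner-gray = 16898  → 17.7446 mm³

17.745


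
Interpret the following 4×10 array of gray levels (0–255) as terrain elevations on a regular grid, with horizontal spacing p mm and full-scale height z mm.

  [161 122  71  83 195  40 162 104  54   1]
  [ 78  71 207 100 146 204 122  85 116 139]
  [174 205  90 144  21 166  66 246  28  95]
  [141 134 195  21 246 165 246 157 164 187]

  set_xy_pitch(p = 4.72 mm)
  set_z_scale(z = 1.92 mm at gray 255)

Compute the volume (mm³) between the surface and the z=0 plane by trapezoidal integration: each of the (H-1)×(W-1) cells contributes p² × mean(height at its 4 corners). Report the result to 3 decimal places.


580.727

height_mm = gray/255 × 1.92; cell vol = 4.72² × mean(4 corners)
unit = 4.72² × 1.92 / (4×255) = 0.0419358 mm³ per gray-sum
row 0: Σ corner-gray over 9 cells = 4143  → 173.7401
row 1: Σ corner-gray over 9 cells = 4520  → 189.5499
row 2: Σ corner-gray over 9 cells = 5185  → 217.4372
Σ rows: total corner-gray = 13848  → 580.7271 mm³


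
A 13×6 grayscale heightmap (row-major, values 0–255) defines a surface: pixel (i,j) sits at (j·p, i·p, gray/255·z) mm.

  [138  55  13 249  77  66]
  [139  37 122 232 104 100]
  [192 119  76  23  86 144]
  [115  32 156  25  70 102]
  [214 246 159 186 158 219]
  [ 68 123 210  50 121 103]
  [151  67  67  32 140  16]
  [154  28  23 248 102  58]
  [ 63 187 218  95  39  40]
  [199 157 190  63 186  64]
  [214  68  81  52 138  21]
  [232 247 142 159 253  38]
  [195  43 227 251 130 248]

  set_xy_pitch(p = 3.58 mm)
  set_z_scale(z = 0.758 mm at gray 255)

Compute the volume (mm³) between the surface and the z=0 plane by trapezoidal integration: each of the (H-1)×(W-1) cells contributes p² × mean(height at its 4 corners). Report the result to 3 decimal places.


279.035

height_mm = gray/255 × 0.758; cell vol = 3.58² × mean(4 corners)
unit = 3.58² × 0.758 / (4×255) = 0.00952434 mm³ per gray-sum
row 0: Σ corner-gray over 5 cells = 2221  → 21.1536
row 1: Σ corner-gray over 5 cells = 2173  → 20.6964
row 2: Σ corner-gray over 5 cells = 1727  → 16.4485
row 3: Σ corner-gray over 5 cells = 2714  → 25.8491
row 4: Σ corner-gray over 5 cells = 3110  → 29.6207
row 5: Σ corner-gray over 5 cells = 1958  → 18.6487
row 6: Σ corner-gray over 5 cells = 1793  → 17.0771
row 7: Σ corner-gray over 5 cells = 2195  → 20.9059
row 8: Σ corner-gray over 5 cells = 2636  → 25.1062
row 9: Σ corner-gray over 5 cells = 2368  → 22.5536
row 10: Σ corner-gray over 5 cells = 2785  → 26.5253
row 11: Σ corner-gray over 5 cells = 3617  → 34.4496
Σ rows: total corner-gray = 29297  → 279.0347 mm³


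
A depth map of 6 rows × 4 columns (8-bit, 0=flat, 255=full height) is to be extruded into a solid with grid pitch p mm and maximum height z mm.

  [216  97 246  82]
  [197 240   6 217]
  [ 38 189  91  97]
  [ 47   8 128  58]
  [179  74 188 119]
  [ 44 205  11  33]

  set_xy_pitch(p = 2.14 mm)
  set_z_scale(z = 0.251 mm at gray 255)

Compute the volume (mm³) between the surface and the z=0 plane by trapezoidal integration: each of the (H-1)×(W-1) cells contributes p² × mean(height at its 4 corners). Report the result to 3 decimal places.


7.993

height_mm = gray/255 × 0.251; cell vol = 2.14² × mean(4 corners)
unit = 2.14² × 0.251 / (4×255) = 0.00112694 mm³ per gray-sum
row 0: Σ corner-gray over 3 cells = 1890  → 2.1299
row 1: Σ corner-gray over 3 cells = 1601  → 1.8042
row 2: Σ corner-gray over 3 cells = 1072  → 1.2081
row 3: Σ corner-gray over 3 cells = 1199  → 1.3512
row 4: Σ corner-gray over 3 cells = 1331  → 1.5000
Σ rows: total corner-gray = 7093  → 7.9934 mm³


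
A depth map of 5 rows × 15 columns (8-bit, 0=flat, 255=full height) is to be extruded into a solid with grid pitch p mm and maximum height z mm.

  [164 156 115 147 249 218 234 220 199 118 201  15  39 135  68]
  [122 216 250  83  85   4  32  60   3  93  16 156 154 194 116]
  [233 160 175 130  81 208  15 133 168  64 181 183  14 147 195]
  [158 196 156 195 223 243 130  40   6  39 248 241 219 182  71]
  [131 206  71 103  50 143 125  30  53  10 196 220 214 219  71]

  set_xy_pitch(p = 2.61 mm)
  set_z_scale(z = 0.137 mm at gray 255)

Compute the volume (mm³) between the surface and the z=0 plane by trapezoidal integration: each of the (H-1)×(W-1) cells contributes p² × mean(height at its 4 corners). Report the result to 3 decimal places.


27.529

height_mm = gray/255 × 0.137; cell vol = 2.61² × mean(4 corners)
unit = 2.61² × 0.137 / (4×255) = 0.000914959 mm³ per gray-sum
row 0: Σ corner-gray over 14 cells = 7254  → 6.6371
row 1: Σ corner-gray over 14 cells = 6676  → 6.1083
row 2: Σ corner-gray over 14 cells = 8211  → 7.5127
row 3: Σ corner-gray over 14 cells = 7947  → 7.2712
Σ rows: total corner-gray = 30088  → 27.5293 mm³


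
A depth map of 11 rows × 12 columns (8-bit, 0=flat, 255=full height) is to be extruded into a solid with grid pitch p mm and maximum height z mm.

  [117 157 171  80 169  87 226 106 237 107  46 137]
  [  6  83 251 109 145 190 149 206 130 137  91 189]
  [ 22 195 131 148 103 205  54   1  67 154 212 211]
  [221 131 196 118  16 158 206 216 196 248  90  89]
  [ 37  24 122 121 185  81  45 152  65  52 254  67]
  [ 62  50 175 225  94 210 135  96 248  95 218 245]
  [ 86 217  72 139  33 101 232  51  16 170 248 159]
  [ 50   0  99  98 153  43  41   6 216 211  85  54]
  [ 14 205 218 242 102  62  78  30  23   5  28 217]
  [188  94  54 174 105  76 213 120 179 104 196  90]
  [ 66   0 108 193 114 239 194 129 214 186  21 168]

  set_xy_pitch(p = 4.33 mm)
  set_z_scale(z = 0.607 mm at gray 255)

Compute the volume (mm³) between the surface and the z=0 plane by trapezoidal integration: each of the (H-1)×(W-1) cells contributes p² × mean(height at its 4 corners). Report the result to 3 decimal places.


height_mm = gray/255 × 0.607; cell vol = 4.33² × mean(4 corners)
unit = 4.33² × 0.607 / (4×255) = 0.0111574 mm³ per gray-sum
row 0: Σ corner-gray over 11 cells = 6203  → 69.2096
row 1: Σ corner-gray over 11 cells = 5950  → 66.3867
row 2: Σ corner-gray over 11 cells = 6233  → 69.5443
row 3: Σ corner-gray over 11 cells = 5766  → 64.3338
row 4: Σ corner-gray over 11 cells = 5705  → 63.6532
row 5: Σ corner-gray over 11 cells = 6202  → 69.1984
row 6: Σ corner-gray over 11 cells = 4811  → 53.6784
row 7: Σ corner-gray over 11 cells = 4225  → 47.1402
row 8: Σ corner-gray over 11 cells = 5125  → 57.1818
row 9: Σ corner-gray over 11 cells = 5938  → 66.2528
Σ rows: total corner-gray = 56158  → 626.5792 mm³

626.579


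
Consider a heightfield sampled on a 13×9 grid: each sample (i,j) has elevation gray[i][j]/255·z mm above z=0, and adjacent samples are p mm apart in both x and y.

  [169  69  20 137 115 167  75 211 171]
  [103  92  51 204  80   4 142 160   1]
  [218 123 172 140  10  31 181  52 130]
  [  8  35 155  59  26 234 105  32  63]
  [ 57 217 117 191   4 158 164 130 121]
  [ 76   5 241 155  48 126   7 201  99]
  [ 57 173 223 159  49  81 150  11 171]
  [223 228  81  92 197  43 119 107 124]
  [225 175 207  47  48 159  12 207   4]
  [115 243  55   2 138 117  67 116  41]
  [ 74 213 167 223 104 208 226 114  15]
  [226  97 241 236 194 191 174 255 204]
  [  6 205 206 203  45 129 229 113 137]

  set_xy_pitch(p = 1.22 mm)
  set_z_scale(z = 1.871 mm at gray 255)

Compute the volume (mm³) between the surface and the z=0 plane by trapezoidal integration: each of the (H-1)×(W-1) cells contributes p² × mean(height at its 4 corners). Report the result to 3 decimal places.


131.718

height_mm = gray/255 × 1.871; cell vol = 1.22² × mean(4 corners)
unit = 1.22² × 1.871 / (4×255) = 0.00273019 mm³ per gray-sum
row 0: Σ corner-gray over 8 cells = 3498  → 9.5502
row 1: Σ corner-gray over 8 cells = 3336  → 9.1079
row 2: Σ corner-gray over 8 cells = 3129  → 8.5428
row 3: Σ corner-gray over 8 cells = 3503  → 9.5639
row 4: Σ corner-gray over 8 cells = 3881  → 10.5959
row 5: Σ corner-gray over 8 cells = 3661  → 9.9952
row 6: Σ corner-gray over 8 cells = 4001  → 10.9235
row 7: Σ corner-gray over 8 cells = 4020  → 10.9754
row 8: Σ corner-gray over 8 cells = 3571  → 9.7495
row 9: Σ corner-gray over 8 cells = 4231  → 11.5514
row 10: Σ corner-gray over 8 cells = 5805  → 15.8488
row 11: Σ corner-gray over 8 cells = 5609  → 15.3137
Σ rows: total corner-gray = 48245  → 131.7181 mm³


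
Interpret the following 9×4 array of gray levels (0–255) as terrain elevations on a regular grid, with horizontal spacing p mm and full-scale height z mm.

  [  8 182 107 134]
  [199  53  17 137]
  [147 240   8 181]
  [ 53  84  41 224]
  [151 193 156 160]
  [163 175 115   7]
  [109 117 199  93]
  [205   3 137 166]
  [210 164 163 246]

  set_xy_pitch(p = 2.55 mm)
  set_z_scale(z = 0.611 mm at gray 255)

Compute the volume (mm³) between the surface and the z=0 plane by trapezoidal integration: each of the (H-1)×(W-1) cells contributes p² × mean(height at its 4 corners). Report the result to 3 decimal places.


height_mm = gray/255 × 0.611; cell vol = 2.55² × mean(4 corners)
unit = 2.55² × 0.611 / (4×255) = 0.00389512 mm³ per gray-sum
row 0: Σ corner-gray over 3 cells = 1196  → 4.6586
row 1: Σ corner-gray over 3 cells = 1300  → 5.0637
row 2: Σ corner-gray over 3 cells = 1351  → 5.2623
row 3: Σ corner-gray over 3 cells = 1536  → 5.9829
row 4: Σ corner-gray over 3 cells = 1759  → 6.8515
row 5: Σ corner-gray over 3 cells = 1584  → 6.1699
row 6: Σ corner-gray over 3 cells = 1485  → 5.7843
row 7: Σ corner-gray over 3 cells = 1761  → 6.8593
Σ rows: total corner-gray = 11972  → 46.6324 mm³

46.632


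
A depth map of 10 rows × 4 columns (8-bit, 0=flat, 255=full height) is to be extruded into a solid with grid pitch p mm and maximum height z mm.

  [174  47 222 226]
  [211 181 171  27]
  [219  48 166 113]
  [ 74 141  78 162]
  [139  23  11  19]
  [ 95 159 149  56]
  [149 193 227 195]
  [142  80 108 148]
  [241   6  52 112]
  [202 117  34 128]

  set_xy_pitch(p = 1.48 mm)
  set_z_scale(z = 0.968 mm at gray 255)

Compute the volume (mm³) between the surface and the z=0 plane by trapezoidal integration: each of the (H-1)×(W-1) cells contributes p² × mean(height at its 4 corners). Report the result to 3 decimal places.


26.911

height_mm = gray/255 × 0.968; cell vol = 1.48² × mean(4 corners)
unit = 1.48² × 0.968 / (4×255) = 0.00207873 mm³ per gray-sum
row 0: Σ corner-gray over 3 cells = 1880  → 3.9080
row 1: Σ corner-gray over 3 cells = 1702  → 3.5380
row 2: Σ corner-gray over 3 cells = 1434  → 2.9809
row 3: Σ corner-gray over 3 cells = 900  → 1.8709
row 4: Σ corner-gray over 3 cells = 993  → 2.0642
row 5: Σ corner-gray over 3 cells = 1951  → 4.0556
row 6: Σ corner-gray over 3 cells = 1850  → 3.8457
row 7: Σ corner-gray over 3 cells = 1135  → 2.3594
row 8: Σ corner-gray over 3 cells = 1101  → 2.2887
Σ rows: total corner-gray = 12946  → 26.9113 mm³


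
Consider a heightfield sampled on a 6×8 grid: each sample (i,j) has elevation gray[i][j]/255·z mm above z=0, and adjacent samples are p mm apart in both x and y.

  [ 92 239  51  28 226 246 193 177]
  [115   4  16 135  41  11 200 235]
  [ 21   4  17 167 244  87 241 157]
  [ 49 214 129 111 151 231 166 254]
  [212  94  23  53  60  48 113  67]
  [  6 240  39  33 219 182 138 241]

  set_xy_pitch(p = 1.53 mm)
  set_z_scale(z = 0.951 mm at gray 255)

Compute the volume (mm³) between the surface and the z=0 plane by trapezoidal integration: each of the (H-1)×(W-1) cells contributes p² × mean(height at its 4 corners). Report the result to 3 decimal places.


height_mm = gray/255 × 0.951; cell vol = 1.53² × mean(4 corners)
unit = 1.53² × 0.951 / (4×255) = 0.00218255 mm³ per gray-sum
row 0: Σ corner-gray over 7 cells = 3399  → 7.4185
row 1: Σ corner-gray over 7 cells = 2862  → 6.2464
row 2: Σ corner-gray over 7 cells = 4005  → 8.7411
row 3: Σ corner-gray over 7 cells = 3368  → 7.3508
row 4: Σ corner-gray over 7 cells = 3010  → 6.5695
Σ rows: total corner-gray = 16644  → 36.3263 mm³

36.326


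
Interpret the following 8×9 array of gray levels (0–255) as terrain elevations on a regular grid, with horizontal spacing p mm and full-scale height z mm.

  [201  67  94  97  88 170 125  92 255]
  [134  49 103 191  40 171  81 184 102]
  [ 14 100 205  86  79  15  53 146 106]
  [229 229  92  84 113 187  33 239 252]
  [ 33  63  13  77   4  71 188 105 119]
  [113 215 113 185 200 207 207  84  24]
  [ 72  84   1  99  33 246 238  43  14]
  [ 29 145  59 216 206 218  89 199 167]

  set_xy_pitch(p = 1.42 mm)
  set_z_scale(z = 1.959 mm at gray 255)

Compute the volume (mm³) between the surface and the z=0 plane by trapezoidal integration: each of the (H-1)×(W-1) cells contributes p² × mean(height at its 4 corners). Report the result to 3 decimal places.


103.129

height_mm = gray/255 × 1.959; cell vol = 1.42² × mean(4 corners)
unit = 1.42² × 1.959 / (4×255) = 0.00387267 mm³ per gray-sum
row 0: Σ corner-gray over 8 cells = 3796  → 14.7007
row 1: Σ corner-gray over 8 cells = 3362  → 13.0199
row 2: Σ corner-gray over 8 cells = 3923  → 15.1925
row 3: Σ corner-gray over 8 cells = 3629  → 14.0539
row 4: Σ corner-gray over 8 cells = 3753  → 14.5341
row 5: Σ corner-gray over 8 cells = 4133  → 16.0058
row 6: Σ corner-gray over 8 cells = 4034  → 15.6224
Σ rows: total corner-gray = 26630  → 103.1293 mm³


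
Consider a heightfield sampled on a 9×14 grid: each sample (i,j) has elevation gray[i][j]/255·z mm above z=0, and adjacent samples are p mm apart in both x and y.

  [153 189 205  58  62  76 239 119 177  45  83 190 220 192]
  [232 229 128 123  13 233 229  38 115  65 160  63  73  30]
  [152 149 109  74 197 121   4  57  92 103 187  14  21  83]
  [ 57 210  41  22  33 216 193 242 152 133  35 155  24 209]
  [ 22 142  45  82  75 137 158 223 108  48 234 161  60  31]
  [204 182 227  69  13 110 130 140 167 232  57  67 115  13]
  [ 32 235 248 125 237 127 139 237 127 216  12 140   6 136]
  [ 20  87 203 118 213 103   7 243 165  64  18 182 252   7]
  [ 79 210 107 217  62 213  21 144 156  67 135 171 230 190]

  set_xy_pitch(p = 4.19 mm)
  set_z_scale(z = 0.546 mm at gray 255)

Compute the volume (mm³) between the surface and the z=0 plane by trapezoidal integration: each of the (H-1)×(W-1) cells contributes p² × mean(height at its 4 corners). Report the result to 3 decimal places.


488.848

height_mm = gray/255 × 0.546; cell vol = 4.19² × mean(4 corners)
unit = 4.19² × 0.546 / (4×255) = 0.00939768 mm³ per gray-sum
row 0: Σ corner-gray over 13 cells = 6871  → 64.5714
row 1: Σ corner-gray over 13 cells = 5691  → 53.4822
row 2: Σ corner-gray over 13 cells = 5669  → 53.2754
row 3: Σ corner-gray over 13 cells = 6177  → 58.0495
row 4: Σ corner-gray over 13 cells = 6234  → 58.5851
row 5: Σ corner-gray over 13 cells = 7101  → 66.7329
row 6: Σ corner-gray over 13 cells = 7203  → 67.6915
row 7: Σ corner-gray over 13 cells = 7072  → 66.4604
Σ rows: total corner-gray = 52018  → 488.8484 mm³


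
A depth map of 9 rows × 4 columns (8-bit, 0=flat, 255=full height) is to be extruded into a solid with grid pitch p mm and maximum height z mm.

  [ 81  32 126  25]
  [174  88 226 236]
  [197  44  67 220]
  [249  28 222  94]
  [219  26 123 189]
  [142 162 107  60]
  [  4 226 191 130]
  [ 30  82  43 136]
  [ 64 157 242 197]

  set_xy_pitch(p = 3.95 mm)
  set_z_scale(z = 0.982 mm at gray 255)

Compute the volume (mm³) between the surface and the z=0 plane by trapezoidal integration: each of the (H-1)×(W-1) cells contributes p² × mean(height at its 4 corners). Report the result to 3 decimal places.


182.974

height_mm = gray/255 × 0.982; cell vol = 3.95² × mean(4 corners)
unit = 3.95² × 0.982 / (4×255) = 0.0150212 mm³ per gray-sum
row 0: Σ corner-gray over 3 cells = 1460  → 21.9310
row 1: Σ corner-gray over 3 cells = 1677  → 25.1906
row 2: Σ corner-gray over 3 cells = 1482  → 22.2615
row 3: Σ corner-gray over 3 cells = 1549  → 23.2679
row 4: Σ corner-gray over 3 cells = 1446  → 21.7207
row 5: Σ corner-gray over 3 cells = 1708  → 25.6563
row 6: Σ corner-gray over 3 cells = 1384  → 20.7894
row 7: Σ corner-gray over 3 cells = 1475  → 22.1563
Σ rows: total corner-gray = 12181  → 182.9736 mm³


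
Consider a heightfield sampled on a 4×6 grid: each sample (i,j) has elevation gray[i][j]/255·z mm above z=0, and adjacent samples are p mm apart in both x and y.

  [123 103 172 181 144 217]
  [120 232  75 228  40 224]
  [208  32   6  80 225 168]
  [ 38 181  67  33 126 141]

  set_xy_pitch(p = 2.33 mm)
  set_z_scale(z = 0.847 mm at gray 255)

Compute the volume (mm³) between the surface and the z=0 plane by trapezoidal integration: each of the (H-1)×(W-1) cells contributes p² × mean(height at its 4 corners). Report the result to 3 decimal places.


34.465

height_mm = gray/255 × 0.847; cell vol = 2.33² × mean(4 corners)
unit = 2.33² × 0.847 / (4×255) = 0.00450812 mm³ per gray-sum
row 0: Σ corner-gray over 5 cells = 3034  → 13.6776
row 1: Σ corner-gray over 5 cells = 2556  → 11.5227
row 2: Σ corner-gray over 5 cells = 2055  → 9.2642
Σ rows: total corner-gray = 7645  → 34.4645 mm³


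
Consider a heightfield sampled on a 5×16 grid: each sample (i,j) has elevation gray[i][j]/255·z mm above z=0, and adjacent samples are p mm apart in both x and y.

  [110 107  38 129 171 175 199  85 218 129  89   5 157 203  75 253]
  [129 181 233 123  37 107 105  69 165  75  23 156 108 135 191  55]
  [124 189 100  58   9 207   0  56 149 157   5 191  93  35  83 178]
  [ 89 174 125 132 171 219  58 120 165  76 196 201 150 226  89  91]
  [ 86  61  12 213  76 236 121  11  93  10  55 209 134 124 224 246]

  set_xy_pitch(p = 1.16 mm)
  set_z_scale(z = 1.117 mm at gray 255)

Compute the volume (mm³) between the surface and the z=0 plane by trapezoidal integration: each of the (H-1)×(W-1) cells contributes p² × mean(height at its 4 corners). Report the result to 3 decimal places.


height_mm = gray/255 × 1.117; cell vol = 1.16² × mean(4 corners)
unit = 1.16² × 1.117 / (4×255) = 0.00147356 mm³ per gray-sum
row 0: Σ corner-gray over 15 cells = 7523  → 11.0856
row 1: Σ corner-gray over 15 cells = 6566  → 9.6754
row 2: Σ corner-gray over 15 cells = 7350  → 10.8307
row 3: Σ corner-gray over 15 cells = 7874  → 11.6028
Σ rows: total corner-gray = 29313  → 43.1946 mm³

43.195
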